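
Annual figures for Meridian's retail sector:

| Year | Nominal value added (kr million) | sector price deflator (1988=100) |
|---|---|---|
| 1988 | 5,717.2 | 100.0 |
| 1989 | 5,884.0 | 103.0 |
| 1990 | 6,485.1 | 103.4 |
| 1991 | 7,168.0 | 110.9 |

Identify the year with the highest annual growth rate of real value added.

1989: real = 5884.0/1.030 = 5712.62; growth vs 1988 (5717.20) = -0.08%.
1990: real = 6485.1/1.034 = 6271.86; growth vs 1989 (5712.62) = 9.79%.
1991: real = 7168.0/1.109 = 6463.48; growth vs 1990 (6271.86) = 3.06%.

1990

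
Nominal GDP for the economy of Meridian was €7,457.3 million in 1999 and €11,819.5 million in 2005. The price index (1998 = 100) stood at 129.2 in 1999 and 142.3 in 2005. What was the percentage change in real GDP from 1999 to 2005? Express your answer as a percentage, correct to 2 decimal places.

Real GDP 1999 = 7457.3 / 1.292 = 5771.90.
Real GDP 2005 = 11819.5 / 1.423 = 8306.04.
Real growth = 8306.04 / 5771.90 − 1 = 0.4390.

43.90%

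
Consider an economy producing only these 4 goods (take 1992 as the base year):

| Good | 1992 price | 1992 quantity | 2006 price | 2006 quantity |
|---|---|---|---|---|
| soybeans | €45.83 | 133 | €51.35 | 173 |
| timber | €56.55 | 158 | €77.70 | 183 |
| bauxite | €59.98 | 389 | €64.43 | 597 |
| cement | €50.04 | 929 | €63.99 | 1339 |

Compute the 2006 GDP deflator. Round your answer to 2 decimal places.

121.60

Nominal GDP 2006 = 51.35·173 + 77.70·183 + 64.43·597 + 63.99·1339 = 147249.97.
Real GDP 2006 (at 1992 prices) = 45.83·173 + 56.55·183 + 59.98·597 + 50.04·1339 = 121088.86.
Deflator = Nominal/Real × 100 = 147249.97/121088.86 × 100 = 121.605.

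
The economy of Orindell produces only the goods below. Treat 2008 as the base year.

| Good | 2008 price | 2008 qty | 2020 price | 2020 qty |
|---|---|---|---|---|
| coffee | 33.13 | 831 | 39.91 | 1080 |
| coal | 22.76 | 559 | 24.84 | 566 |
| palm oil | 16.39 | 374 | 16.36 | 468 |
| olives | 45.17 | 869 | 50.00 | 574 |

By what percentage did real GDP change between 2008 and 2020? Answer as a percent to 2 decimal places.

-3.94%

Real GDP 2008 = Nominal GDP 2008 = 33.13·831 + 22.76·559 + 16.39·374 + 45.17·869 = 85636.46.
Real GDP 2020 (at 2008 prices) = 33.13·1080 + 22.76·566 + 16.39·468 + 45.17·574 = 82260.66.
Real growth = 82260.66/85636.46 − 1 = -0.0394.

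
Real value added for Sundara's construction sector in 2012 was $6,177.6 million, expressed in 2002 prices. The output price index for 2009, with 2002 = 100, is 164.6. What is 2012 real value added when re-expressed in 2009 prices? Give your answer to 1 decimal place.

$10,168.3 million

Real value added in 2009 prices = Real value added in 2002 prices × (P_2009/P_2002) = 6177.6 × 1.646 = 10168.33.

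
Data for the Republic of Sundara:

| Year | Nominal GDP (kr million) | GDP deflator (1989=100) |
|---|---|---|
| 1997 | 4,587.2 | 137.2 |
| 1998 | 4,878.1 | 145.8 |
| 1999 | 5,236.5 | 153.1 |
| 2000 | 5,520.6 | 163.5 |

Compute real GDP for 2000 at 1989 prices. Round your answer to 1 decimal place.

kr 3,376.5 million

Real GDP 2000 = 5520.6 / 1.635 = 3376.51.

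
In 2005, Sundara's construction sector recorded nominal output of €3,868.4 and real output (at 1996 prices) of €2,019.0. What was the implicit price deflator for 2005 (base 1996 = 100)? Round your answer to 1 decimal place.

191.6

implicit price deflator = (Nominal / Real) × 100 = 3868.4 / 2019.0 × 100 = 191.60.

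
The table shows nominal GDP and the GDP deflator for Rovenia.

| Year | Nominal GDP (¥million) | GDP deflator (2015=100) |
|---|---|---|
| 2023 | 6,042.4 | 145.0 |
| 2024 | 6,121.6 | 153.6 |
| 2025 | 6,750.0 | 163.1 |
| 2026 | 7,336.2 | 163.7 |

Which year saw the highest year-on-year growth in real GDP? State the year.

2024: real = 6121.6/1.536 = 3985.42; growth vs 2023 (4167.17) = -4.36%.
2025: real = 6750.0/1.631 = 4138.57; growth vs 2024 (3985.42) = 3.84%.
2026: real = 7336.2/1.637 = 4481.49; growth vs 2025 (4138.57) = 8.29%.

2026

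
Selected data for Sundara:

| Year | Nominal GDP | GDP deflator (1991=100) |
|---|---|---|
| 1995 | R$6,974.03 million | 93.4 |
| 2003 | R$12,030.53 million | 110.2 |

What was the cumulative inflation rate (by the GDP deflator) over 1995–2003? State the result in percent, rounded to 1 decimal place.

18.0%

Price-level change = 110.2 / 93.4 − 1 = 0.1799.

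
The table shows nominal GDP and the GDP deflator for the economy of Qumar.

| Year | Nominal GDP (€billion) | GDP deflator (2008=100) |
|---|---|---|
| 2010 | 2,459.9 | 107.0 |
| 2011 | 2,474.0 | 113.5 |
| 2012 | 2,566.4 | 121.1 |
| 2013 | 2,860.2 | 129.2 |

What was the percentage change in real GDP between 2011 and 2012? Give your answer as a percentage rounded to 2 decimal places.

-2.78%

Real GDP 2011 = 2474.0/1.135 = 2179.74.
Real GDP 2012 = 2566.4/1.211 = 2119.24.
Change = 2119.24/2179.74 − 1 = -0.0278.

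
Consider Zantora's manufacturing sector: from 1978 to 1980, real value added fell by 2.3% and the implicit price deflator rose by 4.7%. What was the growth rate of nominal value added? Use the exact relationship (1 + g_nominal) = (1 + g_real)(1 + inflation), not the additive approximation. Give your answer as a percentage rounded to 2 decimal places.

(1 + g_nom) = (1 + g_real)(1 + π) = 0.9770 × 1.0470 = 1.02292.

2.29%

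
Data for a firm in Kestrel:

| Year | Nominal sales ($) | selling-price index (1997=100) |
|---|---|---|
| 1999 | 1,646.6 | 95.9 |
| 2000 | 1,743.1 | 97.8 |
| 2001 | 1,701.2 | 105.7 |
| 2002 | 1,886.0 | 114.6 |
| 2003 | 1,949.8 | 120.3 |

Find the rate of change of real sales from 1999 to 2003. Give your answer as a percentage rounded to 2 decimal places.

Real sales 1999 = 1646.6/0.959 = 1717.00.
Real sales 2003 = 1949.8/1.203 = 1620.78.
Change = 1620.78/1717.00 − 1 = -0.0560.

-5.60%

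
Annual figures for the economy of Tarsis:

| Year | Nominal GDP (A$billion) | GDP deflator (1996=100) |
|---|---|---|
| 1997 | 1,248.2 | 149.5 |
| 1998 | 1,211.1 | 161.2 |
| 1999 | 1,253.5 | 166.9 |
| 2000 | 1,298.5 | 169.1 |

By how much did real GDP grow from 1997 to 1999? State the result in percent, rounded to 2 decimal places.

-10.05%

Real GDP 1997 = 1248.2/1.495 = 834.92.
Real GDP 1999 = 1253.5/1.669 = 751.05.
Change = 751.05/834.92 − 1 = -0.1005.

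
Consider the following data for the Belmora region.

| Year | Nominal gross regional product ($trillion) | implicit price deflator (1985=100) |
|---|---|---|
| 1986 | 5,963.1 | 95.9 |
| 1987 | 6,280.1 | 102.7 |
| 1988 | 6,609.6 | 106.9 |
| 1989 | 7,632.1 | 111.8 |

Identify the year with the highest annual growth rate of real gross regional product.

1989

1987: real = 6280.1/1.027 = 6115.00; growth vs 1986 (6218.04) = -1.66%.
1988: real = 6609.6/1.069 = 6182.97; growth vs 1987 (6115.00) = 1.11%.
1989: real = 7632.1/1.118 = 6826.57; growth vs 1988 (6182.97) = 10.41%.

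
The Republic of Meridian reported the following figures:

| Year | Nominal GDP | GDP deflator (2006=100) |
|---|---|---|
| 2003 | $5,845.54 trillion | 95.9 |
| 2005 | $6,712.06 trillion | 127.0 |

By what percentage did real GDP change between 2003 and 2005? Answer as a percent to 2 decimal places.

-13.29%

Deflate each year: 2003 → 5845.54/0.959 = 6095.45; 2005 → 6712.06/1.270 = 5285.09.
So real GDP changed by 5285.09/6095.45 − 1 = -0.1329, i.e. -13.29%.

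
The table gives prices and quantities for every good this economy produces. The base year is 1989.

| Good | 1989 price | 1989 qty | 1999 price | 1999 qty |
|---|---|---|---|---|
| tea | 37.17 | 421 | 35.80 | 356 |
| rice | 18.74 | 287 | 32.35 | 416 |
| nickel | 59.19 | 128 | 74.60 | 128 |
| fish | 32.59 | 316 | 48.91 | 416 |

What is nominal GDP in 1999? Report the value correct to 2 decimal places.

56097.76

Nominal GDP 1999 = Σ (p_1999 × q_1999) = 35.80·356 + 32.35·416 + 74.60·128 + 48.91·416 = 56097.76.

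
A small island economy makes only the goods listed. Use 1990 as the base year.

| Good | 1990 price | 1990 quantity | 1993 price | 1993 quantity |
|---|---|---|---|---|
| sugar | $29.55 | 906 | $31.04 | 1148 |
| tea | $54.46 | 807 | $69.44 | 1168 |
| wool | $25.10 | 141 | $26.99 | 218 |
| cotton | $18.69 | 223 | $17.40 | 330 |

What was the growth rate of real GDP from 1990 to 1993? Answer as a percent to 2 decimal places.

39.20%

Real GDP 1990 = Nominal GDP 1990 = 29.55·906 + 54.46·807 + 25.10·141 + 18.69·223 = 78428.49.
Real GDP 1993 (at 1990 prices) = 29.55·1148 + 54.46·1168 + 25.10·218 + 18.69·330 = 109172.18.
Real growth = 109172.18/78428.49 − 1 = 0.3920.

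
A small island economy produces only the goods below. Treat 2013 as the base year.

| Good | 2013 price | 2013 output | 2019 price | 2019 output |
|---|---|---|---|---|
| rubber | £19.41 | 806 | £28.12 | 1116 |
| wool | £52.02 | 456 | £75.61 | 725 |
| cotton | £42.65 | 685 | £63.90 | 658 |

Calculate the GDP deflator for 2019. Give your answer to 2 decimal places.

146.67

Nominal GDP 2019 = 28.12·1116 + 75.61·725 + 63.90·658 = 128245.37.
Real GDP 2019 (at 2013 prices) = 19.41·1116 + 52.02·725 + 42.65·658 = 87439.76.
Deflator = Nominal/Real × 100 = 128245.37/87439.76 × 100 = 146.667.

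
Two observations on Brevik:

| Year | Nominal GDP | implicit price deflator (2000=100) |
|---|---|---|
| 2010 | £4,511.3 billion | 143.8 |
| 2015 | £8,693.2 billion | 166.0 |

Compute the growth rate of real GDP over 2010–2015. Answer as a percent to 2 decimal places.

66.93%

Real GDP 2010 = 4511.3 / 1.438 = 3137.20.
Real GDP 2015 = 8693.2 / 1.660 = 5236.87.
Real growth = 5236.87 / 3137.20 − 1 = 0.6693.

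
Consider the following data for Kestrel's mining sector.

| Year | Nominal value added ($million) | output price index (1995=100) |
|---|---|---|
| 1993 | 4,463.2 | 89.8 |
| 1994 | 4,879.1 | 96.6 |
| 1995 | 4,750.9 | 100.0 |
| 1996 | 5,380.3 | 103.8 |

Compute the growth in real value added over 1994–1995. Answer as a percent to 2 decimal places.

Real value added 1994 = 4879.1/0.966 = 5050.83.
Real value added 1995 = 4750.9/1.000 = 4750.90.
Change = 4750.90/5050.83 − 1 = -0.0594.

-5.94%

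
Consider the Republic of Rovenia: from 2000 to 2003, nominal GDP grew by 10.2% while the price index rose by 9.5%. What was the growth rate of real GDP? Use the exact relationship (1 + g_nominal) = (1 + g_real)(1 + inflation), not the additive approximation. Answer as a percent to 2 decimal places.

(1 + g_nom) = (1 + g_real)(1 + π), so g_real = 1.1020 / 1.0950 − 1 = 0.00639.

0.64%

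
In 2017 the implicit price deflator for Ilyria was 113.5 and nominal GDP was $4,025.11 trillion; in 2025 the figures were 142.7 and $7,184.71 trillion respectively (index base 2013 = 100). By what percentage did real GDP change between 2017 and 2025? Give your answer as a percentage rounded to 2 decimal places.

41.97%

Deflate each year: 2017 → 4025.11/1.135 = 3546.35; 2025 → 7184.71/1.427 = 5034.84.
So real GDP changed by 5034.84/3546.35 − 1 = 0.4197, i.e. 41.97%.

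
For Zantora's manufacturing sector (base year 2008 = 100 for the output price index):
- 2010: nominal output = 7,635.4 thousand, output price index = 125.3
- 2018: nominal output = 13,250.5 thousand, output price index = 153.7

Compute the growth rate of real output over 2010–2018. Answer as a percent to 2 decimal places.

Real output 2010 = 7635.4 / 1.253 = 6093.70.
Real output 2018 = 13250.5 / 1.537 = 8621.01.
Real growth = 8621.01 / 6093.70 − 1 = 0.4147.

41.47%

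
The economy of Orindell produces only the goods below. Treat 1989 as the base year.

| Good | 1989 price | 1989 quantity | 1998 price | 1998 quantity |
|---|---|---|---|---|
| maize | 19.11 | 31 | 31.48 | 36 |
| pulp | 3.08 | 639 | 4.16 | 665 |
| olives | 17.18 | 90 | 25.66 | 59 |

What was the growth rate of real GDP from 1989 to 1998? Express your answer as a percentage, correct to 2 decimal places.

-8.69%

Real GDP 1989 = Nominal GDP 1989 = 19.11·31 + 3.08·639 + 17.18·90 = 4106.73.
Real GDP 1998 (at 1989 prices) = 19.11·36 + 3.08·665 + 17.18·59 = 3749.78.
Real growth = 3749.78/4106.73 − 1 = -0.0869.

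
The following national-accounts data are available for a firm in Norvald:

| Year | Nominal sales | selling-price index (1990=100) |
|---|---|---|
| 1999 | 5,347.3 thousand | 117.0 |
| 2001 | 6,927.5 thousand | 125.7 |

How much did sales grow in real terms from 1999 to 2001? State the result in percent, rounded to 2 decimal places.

20.58%

Deflate each year: 1999 → 5347.3/1.170 = 4570.34; 2001 → 6927.5/1.257 = 5511.14.
So real sales changed by 5511.14/4570.34 − 1 = 0.2058, i.e. 20.58%.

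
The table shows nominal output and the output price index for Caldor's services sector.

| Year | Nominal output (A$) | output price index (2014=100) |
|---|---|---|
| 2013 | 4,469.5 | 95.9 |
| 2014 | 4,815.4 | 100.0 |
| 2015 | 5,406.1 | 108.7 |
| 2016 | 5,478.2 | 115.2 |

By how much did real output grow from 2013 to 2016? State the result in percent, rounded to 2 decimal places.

2.03%

Real output 2013 = 4469.5/0.959 = 4660.58.
Real output 2016 = 5478.2/1.152 = 4755.38.
Change = 4755.38/4660.58 − 1 = 0.0203.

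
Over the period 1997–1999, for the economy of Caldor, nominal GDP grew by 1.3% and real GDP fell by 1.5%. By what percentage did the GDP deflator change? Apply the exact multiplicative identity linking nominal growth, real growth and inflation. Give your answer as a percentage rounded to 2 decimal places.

2.84%

(1 + g_nom) = (1 + g_real)(1 + π), so π = 1.0130 / 0.9850 − 1 = 0.02843.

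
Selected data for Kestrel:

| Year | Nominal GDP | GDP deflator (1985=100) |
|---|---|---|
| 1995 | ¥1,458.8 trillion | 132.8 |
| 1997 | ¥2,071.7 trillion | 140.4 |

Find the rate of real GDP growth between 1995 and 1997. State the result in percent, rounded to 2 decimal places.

34.33%

Deflate each year: 1995 → 1458.8/1.328 = 1098.49; 1997 → 2071.7/1.404 = 1475.57.
So real GDP changed by 1475.57/1098.49 − 1 = 0.3433, i.e. 34.33%.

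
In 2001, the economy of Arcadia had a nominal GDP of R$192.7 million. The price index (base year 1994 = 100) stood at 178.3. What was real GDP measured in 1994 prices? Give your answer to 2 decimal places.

Real GDP = Nominal / (price index/100) = 192.7 / 1.783 = 108.08.

R$108.08 million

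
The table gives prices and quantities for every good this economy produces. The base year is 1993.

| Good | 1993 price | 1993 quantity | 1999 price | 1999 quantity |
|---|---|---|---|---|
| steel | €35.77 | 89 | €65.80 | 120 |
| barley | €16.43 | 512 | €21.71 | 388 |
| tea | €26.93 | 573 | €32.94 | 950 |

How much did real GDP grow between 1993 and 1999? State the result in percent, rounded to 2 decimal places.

34.13%

Real GDP 1993 = Nominal GDP 1993 = 35.77·89 + 16.43·512 + 26.93·573 = 27026.58.
Real GDP 1999 (at 1993 prices) = 35.77·120 + 16.43·388 + 26.93·950 = 36250.74.
Real growth = 36250.74/27026.58 − 1 = 0.3413.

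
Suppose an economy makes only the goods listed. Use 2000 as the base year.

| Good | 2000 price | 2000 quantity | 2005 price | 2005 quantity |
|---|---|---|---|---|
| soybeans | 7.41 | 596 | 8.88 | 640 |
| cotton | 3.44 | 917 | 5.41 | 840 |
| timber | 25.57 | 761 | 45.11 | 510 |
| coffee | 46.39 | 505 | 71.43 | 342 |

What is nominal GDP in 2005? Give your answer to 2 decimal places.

57662.76

Nominal GDP 2005 = Σ (p_2005 × q_2005) = 8.88·640 + 5.41·840 + 45.11·510 + 71.43·342 = 57662.76.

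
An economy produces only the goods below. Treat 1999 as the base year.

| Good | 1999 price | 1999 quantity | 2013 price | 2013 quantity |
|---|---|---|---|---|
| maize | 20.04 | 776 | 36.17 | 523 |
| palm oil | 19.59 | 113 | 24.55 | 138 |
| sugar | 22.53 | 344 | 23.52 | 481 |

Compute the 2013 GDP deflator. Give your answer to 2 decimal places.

139.95

Nominal GDP 2013 = 36.17·523 + 24.55·138 + 23.52·481 = 33617.93.
Real GDP 2013 (at 1999 prices) = 20.04·523 + 19.59·138 + 22.53·481 = 24021.27.
Deflator = Nominal/Real × 100 = 33617.93/24021.27 × 100 = 139.951.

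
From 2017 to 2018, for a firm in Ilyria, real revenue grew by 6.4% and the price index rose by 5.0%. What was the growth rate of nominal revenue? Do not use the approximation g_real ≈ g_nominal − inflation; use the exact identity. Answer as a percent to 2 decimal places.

(1 + g_nom) = (1 + g_real)(1 + π) = 1.0640 × 1.0500 = 1.11720.

11.72%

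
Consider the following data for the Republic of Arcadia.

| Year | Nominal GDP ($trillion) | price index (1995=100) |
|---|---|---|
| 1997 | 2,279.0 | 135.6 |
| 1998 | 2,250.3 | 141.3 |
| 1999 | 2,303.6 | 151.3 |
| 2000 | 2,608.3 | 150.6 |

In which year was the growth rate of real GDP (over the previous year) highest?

2000

1998: real = 2250.3/1.413 = 1592.57; growth vs 1997 (1680.68) = -5.24%.
1999: real = 2303.6/1.513 = 1522.54; growth vs 1998 (1592.57) = -4.40%.
2000: real = 2608.3/1.506 = 1731.94; growth vs 1999 (1522.54) = 13.75%.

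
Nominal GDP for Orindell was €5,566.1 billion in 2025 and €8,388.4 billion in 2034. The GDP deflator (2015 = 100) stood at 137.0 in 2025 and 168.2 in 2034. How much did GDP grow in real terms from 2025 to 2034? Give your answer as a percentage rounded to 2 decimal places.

22.75%

Real GDP 2025 = 5566.1 / 1.370 = 4062.85.
Real GDP 2034 = 8388.4 / 1.682 = 4987.16.
Real growth = 4987.16 / 4062.85 − 1 = 0.2275.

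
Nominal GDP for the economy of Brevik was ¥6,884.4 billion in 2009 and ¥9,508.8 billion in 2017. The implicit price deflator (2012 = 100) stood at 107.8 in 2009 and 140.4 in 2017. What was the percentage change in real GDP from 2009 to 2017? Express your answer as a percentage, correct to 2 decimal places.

6.05%

Real GDP 2009 = 6884.4 / 1.078 = 6386.27.
Real GDP 2017 = 9508.8 / 1.404 = 6772.65.
Real growth = 6772.65 / 6386.27 − 1 = 0.0605.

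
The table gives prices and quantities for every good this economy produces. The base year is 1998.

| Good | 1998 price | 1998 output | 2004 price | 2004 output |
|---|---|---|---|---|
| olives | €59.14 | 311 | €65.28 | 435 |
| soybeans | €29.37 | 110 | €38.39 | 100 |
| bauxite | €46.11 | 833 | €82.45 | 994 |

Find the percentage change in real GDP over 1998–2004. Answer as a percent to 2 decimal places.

Real GDP 1998 = Nominal GDP 1998 = 59.14·311 + 29.37·110 + 46.11·833 = 60032.87.
Real GDP 2004 (at 1998 prices) = 59.14·435 + 29.37·100 + 46.11·994 = 74496.24.
Real growth = 74496.24/60032.87 − 1 = 0.2409.

24.09%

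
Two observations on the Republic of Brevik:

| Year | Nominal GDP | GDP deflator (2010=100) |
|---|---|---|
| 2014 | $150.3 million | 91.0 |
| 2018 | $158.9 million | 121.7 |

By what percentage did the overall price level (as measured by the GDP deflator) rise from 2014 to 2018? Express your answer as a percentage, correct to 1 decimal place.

33.7%

Price-level change = 121.7 / 91.0 − 1 = 0.3374.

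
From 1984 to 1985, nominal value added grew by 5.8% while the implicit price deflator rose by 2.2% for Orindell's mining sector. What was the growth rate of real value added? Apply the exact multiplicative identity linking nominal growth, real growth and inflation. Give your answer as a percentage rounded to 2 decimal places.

(1 + g_nom) = (1 + g_real)(1 + π), so g_real = 1.0580 / 1.0220 − 1 = 0.03523.

3.52%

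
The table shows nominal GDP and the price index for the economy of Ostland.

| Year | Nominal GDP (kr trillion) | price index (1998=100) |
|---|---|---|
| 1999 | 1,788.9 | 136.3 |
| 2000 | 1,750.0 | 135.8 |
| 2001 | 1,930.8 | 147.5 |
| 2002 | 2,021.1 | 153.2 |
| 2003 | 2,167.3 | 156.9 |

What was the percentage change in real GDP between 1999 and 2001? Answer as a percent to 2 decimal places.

-0.26%

Real GDP 1999 = 1788.9/1.363 = 1312.47.
Real GDP 2001 = 1930.8/1.475 = 1309.02.
Change = 1309.02/1312.47 − 1 = -0.0026.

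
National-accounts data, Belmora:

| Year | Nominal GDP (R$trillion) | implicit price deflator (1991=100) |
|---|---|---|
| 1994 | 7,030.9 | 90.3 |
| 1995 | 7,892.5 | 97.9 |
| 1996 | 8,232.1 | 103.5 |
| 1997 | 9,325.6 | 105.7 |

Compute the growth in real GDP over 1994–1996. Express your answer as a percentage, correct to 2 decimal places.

2.15%

Real GDP 1994 = 7030.9/0.903 = 7786.16.
Real GDP 1996 = 8232.1/1.035 = 7953.72.
Change = 7953.72/7786.16 − 1 = 0.0215.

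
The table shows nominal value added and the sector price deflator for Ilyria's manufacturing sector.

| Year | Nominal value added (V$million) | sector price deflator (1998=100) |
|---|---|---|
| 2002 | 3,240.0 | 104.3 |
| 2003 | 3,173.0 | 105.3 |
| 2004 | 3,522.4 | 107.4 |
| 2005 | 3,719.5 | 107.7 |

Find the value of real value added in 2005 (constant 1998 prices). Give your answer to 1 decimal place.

V$3,453.6 million

Real value added 2005 = 3719.5 / 1.077 = 3453.57.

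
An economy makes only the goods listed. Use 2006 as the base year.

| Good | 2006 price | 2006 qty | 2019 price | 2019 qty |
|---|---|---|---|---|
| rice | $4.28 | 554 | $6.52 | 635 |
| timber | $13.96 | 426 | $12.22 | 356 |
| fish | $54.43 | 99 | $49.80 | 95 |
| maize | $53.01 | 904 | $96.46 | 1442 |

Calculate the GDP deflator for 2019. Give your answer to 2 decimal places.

Nominal GDP 2019 = 6.52·635 + 12.22·356 + 49.80·95 + 96.46·1442 = 152316.84.
Real GDP 2019 (at 2006 prices) = 4.28·635 + 13.96·356 + 54.43·95 + 53.01·1442 = 89298.83.
Deflator = Nominal/Real × 100 = 152316.84/89298.83 × 100 = 170.570.

170.57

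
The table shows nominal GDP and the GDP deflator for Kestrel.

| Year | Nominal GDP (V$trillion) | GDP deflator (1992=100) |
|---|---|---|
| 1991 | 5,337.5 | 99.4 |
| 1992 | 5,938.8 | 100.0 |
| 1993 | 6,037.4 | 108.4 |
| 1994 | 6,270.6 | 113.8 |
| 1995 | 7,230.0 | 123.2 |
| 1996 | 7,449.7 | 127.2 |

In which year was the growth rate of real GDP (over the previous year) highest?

1992

1992: real = 5938.8/1.000 = 5938.80; growth vs 1991 (5369.72) = 10.60%.
1993: real = 6037.4/1.084 = 5569.56; growth vs 1992 (5938.80) = -6.22%.
1994: real = 6270.6/1.138 = 5510.19; growth vs 1993 (5569.56) = -1.07%.
1995: real = 7230.0/1.232 = 5868.51; growth vs 1994 (5510.19) = 6.50%.
1996: real = 7449.7/1.272 = 5856.68; growth vs 1995 (5868.51) = -0.20%.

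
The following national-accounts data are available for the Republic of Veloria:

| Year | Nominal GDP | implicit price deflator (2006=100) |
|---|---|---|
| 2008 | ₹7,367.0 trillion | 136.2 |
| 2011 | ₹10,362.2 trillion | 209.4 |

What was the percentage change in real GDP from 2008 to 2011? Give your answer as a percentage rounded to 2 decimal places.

-8.51%

Deflate each year: 2008 → 7367.0/1.362 = 5408.96; 2011 → 10362.2/2.094 = 4948.52.
So real GDP changed by 4948.52/5408.96 − 1 = -0.0851, i.e. -8.51%.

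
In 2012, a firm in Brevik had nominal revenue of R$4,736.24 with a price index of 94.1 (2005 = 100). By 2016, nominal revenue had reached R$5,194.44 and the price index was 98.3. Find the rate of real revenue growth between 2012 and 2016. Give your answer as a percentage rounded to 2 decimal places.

4.99%

Deflate each year: 2012 → 4736.24/0.941 = 5033.20; 2016 → 5194.44/0.983 = 5284.27.
So real revenue changed by 5284.27/5033.20 − 1 = 0.0499, i.e. 4.99%.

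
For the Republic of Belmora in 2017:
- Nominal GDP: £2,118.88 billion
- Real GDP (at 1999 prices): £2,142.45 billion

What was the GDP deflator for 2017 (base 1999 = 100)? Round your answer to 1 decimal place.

98.9

GDP deflator = (Nominal / Real) × 100 = 2118.88 / 2142.45 × 100 = 98.90.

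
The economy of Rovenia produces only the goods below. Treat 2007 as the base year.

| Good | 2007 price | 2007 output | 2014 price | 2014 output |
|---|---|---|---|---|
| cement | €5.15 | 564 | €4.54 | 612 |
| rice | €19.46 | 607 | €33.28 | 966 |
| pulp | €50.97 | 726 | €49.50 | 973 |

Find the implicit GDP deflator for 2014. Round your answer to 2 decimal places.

116.14

Nominal GDP 2014 = 4.54·612 + 33.28·966 + 49.50·973 = 83090.46.
Real GDP 2014 (at 2007 prices) = 5.15·612 + 19.46·966 + 50.97·973 = 71543.97.
Deflator = Nominal/Real × 100 = 83090.46/71543.97 × 100 = 116.139.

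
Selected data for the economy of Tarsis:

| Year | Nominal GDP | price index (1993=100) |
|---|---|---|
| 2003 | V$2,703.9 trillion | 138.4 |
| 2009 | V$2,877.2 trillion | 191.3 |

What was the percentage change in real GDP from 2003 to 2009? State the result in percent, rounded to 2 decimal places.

Deflate each year: 2003 → 2703.9/1.384 = 1953.68; 2009 → 2877.2/1.913 = 1504.03.
So real GDP changed by 1504.03/1953.68 − 1 = -0.2302, i.e. -23.02%.

-23.02%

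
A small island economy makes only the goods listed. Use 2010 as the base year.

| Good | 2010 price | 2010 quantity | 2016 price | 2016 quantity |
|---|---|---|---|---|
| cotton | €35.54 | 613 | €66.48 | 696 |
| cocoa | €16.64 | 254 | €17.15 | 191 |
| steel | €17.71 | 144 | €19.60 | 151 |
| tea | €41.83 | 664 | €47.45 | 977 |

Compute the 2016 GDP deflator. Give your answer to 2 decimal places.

Nominal GDP 2016 = 66.48·696 + 17.15·191 + 19.60·151 + 47.45·977 = 98863.98.
Real GDP 2016 (at 2010 prices) = 35.54·696 + 16.64·191 + 17.71·151 + 41.83·977 = 71456.20.
Deflator = Nominal/Real × 100 = 98863.98/71456.20 × 100 = 138.356.

138.36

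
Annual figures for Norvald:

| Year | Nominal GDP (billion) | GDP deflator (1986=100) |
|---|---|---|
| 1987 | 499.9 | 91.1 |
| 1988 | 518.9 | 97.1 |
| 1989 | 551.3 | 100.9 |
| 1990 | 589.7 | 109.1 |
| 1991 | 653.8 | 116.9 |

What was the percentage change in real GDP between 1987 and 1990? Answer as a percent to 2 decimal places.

-1.50%

Real GDP 1987 = 499.9/0.911 = 548.74.
Real GDP 1990 = 589.7/1.091 = 540.51.
Change = 540.51/548.74 − 1 = -0.0150.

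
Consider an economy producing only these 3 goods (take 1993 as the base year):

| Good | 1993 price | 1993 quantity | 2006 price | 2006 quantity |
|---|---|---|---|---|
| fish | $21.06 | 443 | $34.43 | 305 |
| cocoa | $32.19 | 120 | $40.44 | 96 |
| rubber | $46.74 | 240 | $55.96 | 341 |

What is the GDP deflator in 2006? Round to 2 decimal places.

Nominal GDP 2006 = 34.43·305 + 40.44·96 + 55.96·341 = 33465.75.
Real GDP 2006 (at 1993 prices) = 21.06·305 + 32.19·96 + 46.74·341 = 25451.88.
Deflator = Nominal/Real × 100 = 33465.75/25451.88 × 100 = 131.486.

131.49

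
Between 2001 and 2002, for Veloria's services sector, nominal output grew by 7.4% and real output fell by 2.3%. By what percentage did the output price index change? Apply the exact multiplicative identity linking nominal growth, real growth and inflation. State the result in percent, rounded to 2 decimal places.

9.93%

(1 + g_nom) = (1 + g_real)(1 + π), so π = 1.0740 / 0.9770 − 1 = 0.09928.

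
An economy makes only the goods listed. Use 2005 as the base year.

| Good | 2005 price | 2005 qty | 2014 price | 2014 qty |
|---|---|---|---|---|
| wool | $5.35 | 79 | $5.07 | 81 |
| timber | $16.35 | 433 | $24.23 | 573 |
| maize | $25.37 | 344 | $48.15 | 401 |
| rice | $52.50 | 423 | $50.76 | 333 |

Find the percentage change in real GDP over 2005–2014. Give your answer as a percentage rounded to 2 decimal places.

Real GDP 2005 = Nominal GDP 2005 = 5.35·79 + 16.35·433 + 25.37·344 + 52.50·423 = 38436.98.
Real GDP 2014 (at 2005 prices) = 5.35·81 + 16.35·573 + 25.37·401 + 52.50·333 = 37457.77.
Real growth = 37457.77/38436.98 − 1 = -0.0255.

-2.55%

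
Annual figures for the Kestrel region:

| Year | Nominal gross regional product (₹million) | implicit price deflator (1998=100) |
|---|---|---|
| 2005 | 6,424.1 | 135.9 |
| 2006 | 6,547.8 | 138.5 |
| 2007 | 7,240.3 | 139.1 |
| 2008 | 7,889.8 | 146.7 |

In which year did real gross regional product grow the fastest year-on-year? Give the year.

2006: real = 6547.8/1.385 = 4727.65; growth vs 2005 (4727.08) = 0.01%.
2007: real = 7240.3/1.391 = 5205.10; growth vs 2006 (4727.65) = 10.10%.
2008: real = 7889.8/1.467 = 5378.19; growth vs 2007 (5205.10) = 3.33%.

2007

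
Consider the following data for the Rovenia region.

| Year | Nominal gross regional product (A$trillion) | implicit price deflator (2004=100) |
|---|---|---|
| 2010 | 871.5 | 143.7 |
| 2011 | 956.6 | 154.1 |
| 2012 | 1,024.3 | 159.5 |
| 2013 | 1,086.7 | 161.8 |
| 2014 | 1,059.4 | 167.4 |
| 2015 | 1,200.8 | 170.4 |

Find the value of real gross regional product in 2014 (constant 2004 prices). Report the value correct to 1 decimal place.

Real gross regional product 2014 = 1059.4 / 1.674 = 632.86.

A$632.9 trillion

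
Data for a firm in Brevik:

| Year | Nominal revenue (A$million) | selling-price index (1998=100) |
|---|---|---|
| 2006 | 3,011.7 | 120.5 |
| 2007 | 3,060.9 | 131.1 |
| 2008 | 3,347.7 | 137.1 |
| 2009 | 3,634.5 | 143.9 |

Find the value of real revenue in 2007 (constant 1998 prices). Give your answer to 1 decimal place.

Real revenue 2007 = 3060.9 / 1.311 = 2334.78.

A$2,334.8 million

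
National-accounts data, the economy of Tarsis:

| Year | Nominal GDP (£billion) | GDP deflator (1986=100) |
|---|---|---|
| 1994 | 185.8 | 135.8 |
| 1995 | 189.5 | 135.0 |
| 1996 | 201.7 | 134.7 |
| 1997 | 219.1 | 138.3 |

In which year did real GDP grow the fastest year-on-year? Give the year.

1996

1995: real = 189.5/1.350 = 140.37; growth vs 1994 (136.82) = 2.59%.
1996: real = 201.7/1.347 = 149.74; growth vs 1995 (140.37) = 6.68%.
1997: real = 219.1/1.383 = 158.42; growth vs 1996 (149.74) = 5.80%.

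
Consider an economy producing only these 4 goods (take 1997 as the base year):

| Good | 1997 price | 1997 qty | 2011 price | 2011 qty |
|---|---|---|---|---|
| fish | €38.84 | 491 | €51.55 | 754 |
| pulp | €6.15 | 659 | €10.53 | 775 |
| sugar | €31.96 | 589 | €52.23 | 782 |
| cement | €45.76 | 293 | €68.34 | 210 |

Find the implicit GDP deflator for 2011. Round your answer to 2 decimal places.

Nominal GDP 2011 = 51.55·754 + 10.53·775 + 52.23·782 + 68.34·210 = 102224.71.
Real GDP 2011 (at 1997 prices) = 38.84·754 + 6.15·775 + 31.96·782 + 45.76·210 = 68653.93.
Deflator = Nominal/Real × 100 = 102224.71/68653.93 × 100 = 148.899.

148.90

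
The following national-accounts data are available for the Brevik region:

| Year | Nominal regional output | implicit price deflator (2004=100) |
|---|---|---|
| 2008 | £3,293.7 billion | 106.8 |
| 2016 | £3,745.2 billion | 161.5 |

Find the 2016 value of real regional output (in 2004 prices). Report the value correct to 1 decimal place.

£2,319.0 billion

Real regional output = Nominal / (implicit price deflator/100) = 3745.2 / 1.615 = 2319.01.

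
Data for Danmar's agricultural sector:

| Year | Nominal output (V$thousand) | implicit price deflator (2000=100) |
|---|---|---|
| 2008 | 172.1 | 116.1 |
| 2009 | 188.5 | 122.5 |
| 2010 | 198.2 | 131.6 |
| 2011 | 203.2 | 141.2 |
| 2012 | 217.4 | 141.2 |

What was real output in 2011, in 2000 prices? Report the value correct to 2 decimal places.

Real output 2011 = 203.2 / 1.412 = 143.91.

V$143.91 thousand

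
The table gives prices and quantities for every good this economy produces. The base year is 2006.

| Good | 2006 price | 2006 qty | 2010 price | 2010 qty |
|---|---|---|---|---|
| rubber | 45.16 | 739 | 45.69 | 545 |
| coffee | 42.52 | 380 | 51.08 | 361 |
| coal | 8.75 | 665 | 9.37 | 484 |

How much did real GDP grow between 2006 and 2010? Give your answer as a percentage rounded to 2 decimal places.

Real GDP 2006 = Nominal GDP 2006 = 45.16·739 + 42.52·380 + 8.75·665 = 55349.59.
Real GDP 2010 (at 2006 prices) = 45.16·545 + 42.52·361 + 8.75·484 = 44196.92.
Real growth = 44196.92/55349.59 − 1 = -0.2015.

-20.15%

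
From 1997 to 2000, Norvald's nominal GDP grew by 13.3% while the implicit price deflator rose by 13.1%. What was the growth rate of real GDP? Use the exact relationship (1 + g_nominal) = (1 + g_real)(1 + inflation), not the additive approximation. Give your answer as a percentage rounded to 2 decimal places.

(1 + g_nom) = (1 + g_real)(1 + π), so g_real = 1.1330 / 1.1310 − 1 = 0.00177.

0.18%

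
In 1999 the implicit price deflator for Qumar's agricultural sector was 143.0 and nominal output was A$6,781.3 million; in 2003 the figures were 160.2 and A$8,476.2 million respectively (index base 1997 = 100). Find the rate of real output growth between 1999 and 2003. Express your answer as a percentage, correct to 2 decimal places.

11.57%

Deflate each year: 1999 → 6781.3/1.430 = 4742.17; 2003 → 8476.2/1.602 = 5291.01.
So real output changed by 5291.01/4742.17 − 1 = 0.1157, i.e. 11.57%.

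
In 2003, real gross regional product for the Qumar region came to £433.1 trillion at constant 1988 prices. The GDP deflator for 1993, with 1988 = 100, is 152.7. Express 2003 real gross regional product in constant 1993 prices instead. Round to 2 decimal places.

Real gross regional product in 1993 prices = Real gross regional product in 1988 prices × (P_1993/P_1988) = 433.1 × 1.527 = 661.34.

£661.34 trillion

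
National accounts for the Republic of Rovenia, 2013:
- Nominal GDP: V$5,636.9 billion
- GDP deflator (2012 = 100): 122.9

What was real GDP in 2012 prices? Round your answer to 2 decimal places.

V$4,586.57 billion

Real GDP = Nominal / (GDP deflator/100) = 5636.9 / 1.229 = 4586.57.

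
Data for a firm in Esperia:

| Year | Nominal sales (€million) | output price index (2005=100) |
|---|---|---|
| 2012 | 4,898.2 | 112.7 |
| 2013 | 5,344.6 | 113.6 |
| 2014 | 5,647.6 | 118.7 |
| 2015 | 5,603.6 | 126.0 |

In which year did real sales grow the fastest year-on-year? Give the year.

2013: real = 5344.6/1.136 = 4704.75; growth vs 2012 (4346.23) = 8.25%.
2014: real = 5647.6/1.187 = 4757.88; growth vs 2013 (4704.75) = 1.13%.
2015: real = 5603.6/1.260 = 4447.30; growth vs 2014 (4757.88) = -6.53%.

2013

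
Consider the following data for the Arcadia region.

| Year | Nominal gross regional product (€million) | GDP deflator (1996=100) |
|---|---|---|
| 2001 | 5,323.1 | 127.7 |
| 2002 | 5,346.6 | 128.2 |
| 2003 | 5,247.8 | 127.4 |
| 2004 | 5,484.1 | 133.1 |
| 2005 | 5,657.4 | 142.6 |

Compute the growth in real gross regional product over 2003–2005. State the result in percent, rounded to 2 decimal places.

-3.69%

Real gross regional product 2003 = 5247.8/1.274 = 4119.15.
Real gross regional product 2005 = 5657.4/1.426 = 3967.32.
Change = 3967.32/4119.15 − 1 = -0.0369.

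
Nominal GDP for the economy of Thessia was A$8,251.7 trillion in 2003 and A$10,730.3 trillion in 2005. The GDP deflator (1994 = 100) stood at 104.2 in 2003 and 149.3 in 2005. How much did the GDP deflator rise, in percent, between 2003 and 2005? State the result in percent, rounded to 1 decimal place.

Price-level change = 149.3 / 104.2 − 1 = 0.4328.

43.3%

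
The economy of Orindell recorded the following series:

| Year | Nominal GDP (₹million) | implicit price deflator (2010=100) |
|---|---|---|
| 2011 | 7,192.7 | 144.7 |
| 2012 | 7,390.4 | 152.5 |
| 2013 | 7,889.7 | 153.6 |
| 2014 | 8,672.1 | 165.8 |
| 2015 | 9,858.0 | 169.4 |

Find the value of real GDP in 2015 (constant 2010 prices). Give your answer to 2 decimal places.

₹5,819.36 million

Real GDP 2015 = 9858.0 / 1.694 = 5819.36.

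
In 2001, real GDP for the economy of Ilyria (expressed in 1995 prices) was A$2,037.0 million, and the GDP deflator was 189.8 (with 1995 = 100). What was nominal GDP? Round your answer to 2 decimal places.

Nominal GDP = Real × (GDP deflator/100) = 2037.0 × 1.898 = 3866.23.

A$3,866.23 million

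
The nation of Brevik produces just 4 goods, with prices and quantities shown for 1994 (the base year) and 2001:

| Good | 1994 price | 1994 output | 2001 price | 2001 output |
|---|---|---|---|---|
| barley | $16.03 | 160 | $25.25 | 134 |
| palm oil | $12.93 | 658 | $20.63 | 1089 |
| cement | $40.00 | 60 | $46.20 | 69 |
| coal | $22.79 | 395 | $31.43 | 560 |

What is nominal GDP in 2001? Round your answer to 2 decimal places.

Nominal GDP 2001 = Σ (p_2001 × q_2001) = 25.25·134 + 20.63·1089 + 46.20·69 + 31.43·560 = 46638.17.

$46638.17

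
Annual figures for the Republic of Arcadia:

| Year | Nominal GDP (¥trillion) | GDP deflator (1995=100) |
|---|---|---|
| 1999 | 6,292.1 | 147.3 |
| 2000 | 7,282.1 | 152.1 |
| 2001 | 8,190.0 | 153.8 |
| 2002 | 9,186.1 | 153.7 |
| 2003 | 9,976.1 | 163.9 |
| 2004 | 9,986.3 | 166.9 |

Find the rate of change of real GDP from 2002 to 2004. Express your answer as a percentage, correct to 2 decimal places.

Real GDP 2002 = 9186.1/1.537 = 5976.64.
Real GDP 2004 = 9986.3/1.669 = 5983.40.
Change = 5983.40/5976.64 − 1 = 0.0011.

0.11%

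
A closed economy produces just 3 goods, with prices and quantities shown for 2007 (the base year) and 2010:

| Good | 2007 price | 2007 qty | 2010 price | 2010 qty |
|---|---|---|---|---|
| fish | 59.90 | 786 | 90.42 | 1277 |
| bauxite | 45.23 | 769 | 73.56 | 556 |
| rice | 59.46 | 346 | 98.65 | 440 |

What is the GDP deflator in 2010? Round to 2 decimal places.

Nominal GDP 2010 = 90.42·1277 + 73.56·556 + 98.65·440 = 199771.70.
Real GDP 2010 (at 2007 prices) = 59.90·1277 + 45.23·556 + 59.46·440 = 127802.58.
Deflator = Nominal/Real × 100 = 199771.70/127802.58 × 100 = 156.313.

156.31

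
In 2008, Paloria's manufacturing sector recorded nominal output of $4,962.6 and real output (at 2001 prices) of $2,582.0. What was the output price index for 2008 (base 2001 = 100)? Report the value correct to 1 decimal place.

output price index = (Nominal / Real) × 100 = 4962.6 / 2582.0 × 100 = 192.20.

192.2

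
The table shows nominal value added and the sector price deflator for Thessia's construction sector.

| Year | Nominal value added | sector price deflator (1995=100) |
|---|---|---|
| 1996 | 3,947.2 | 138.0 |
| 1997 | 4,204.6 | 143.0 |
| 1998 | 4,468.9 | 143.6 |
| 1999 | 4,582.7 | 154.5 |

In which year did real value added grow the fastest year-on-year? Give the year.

1997: real = 4204.6/1.430 = 2940.28; growth vs 1996 (2860.29) = 2.80%.
1998: real = 4468.9/1.436 = 3112.05; growth vs 1997 (2940.28) = 5.84%.
1999: real = 4582.7/1.545 = 2966.15; growth vs 1998 (3112.05) = -4.69%.

1998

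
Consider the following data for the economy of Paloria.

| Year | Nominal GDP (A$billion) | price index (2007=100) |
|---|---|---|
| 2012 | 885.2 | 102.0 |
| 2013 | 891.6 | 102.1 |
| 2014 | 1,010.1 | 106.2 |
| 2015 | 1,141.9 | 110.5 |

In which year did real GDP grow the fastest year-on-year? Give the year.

2014

2013: real = 891.6/1.021 = 873.26; growth vs 2012 (867.84) = 0.62%.
2014: real = 1010.1/1.062 = 951.13; growth vs 2013 (873.26) = 8.92%.
2015: real = 1141.9/1.105 = 1033.39; growth vs 2014 (951.13) = 8.65%.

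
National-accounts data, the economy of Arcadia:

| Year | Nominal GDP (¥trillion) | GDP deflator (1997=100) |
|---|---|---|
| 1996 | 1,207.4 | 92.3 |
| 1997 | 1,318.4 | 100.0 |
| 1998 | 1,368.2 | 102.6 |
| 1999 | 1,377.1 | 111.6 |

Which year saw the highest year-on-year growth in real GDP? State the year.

1998

1997: real = 1318.4/1.000 = 1318.40; growth vs 1996 (1308.13) = 0.79%.
1998: real = 1368.2/1.026 = 1333.53; growth vs 1997 (1318.40) = 1.15%.
1999: real = 1377.1/1.116 = 1233.96; growth vs 1998 (1333.53) = -7.47%.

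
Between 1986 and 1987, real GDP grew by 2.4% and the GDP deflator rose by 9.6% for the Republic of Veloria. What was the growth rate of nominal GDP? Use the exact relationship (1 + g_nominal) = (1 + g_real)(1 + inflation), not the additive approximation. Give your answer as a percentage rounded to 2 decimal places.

12.23%

(1 + g_nom) = (1 + g_real)(1 + π) = 1.0240 × 1.0960 = 1.12230.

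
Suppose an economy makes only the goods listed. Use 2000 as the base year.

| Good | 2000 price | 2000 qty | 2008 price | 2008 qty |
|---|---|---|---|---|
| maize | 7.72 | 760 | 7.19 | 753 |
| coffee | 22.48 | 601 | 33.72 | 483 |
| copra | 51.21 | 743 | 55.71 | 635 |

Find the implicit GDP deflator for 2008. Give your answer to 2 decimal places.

Nominal GDP 2008 = 7.19·753 + 33.72·483 + 55.71·635 = 57076.68.
Real GDP 2008 (at 2000 prices) = 7.72·753 + 22.48·483 + 51.21·635 = 49189.35.
Deflator = Nominal/Real × 100 = 57076.68/49189.35 × 100 = 116.035.

116.03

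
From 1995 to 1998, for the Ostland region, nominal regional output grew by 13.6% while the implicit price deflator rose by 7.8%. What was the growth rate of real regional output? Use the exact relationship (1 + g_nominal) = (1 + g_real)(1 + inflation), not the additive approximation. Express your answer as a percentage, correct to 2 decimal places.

(1 + g_nom) = (1 + g_real)(1 + π), so g_real = 1.1360 / 1.0780 − 1 = 0.05380.

5.38%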